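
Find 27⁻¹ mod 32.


Use the extended Euclidean algorithm to write 1 = 27·s + 32·t; then s mod 32 is the inverse.
Euclidean algorithm:
  27 = 0·32 + 27
  32 = 1·27 + 5
  27 = 5·5 + 2
  5 = 2·2 + 1
  2 = 2·1 + 0
gcd(27,32) = 1
Back-substitution gives: 27·(-13) + 32·(11) = 1
So 27⁻¹ ≡ -13 ≡ 19 (mod 32)
Check: 27 × 19 = 513 ≡ 1 (mod 32) ✓

27⁻¹ ≡ 19 (mod 32)


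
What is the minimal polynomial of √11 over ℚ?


√11 satisfies x² - 11 = 0, irreducible over ℚ since 11 is squarefree

Minimal polynomial: x² - 11


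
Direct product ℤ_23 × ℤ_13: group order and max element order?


|ℤ_23 × ℤ_13| = 23 × 13 = 299
Max element order = lcm(23,13) = 299
Cyclic? Yes (gcd=1)

|ℤ_23×ℤ_13| = 299, max element order = 299


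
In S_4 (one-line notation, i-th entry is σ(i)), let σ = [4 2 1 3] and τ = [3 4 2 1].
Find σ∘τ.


σ∘τ: apply τ first, then σ
1 →τ 3 →σ 1
2 →τ 4 →σ 3
3 →τ 2 →σ 2
4 →τ 1 →σ 4

σ∘τ = [1 3 2 4]


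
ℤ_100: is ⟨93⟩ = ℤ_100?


g generates ℤ_n iff gcd(g, n) = 1
gcd(93, 100) = 1
Since gcd = 1, 93 is a generator.

Yes, 93 generates ℤ_100


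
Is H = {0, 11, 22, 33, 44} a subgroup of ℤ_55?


Subgroup test for H = {0, 11, 22, 33, 44} in (ℤ_55, +):
(1) 0 ∈ H? Yes
(2) Closure: for all a,b ∈ H, (a+b) mod 55 ∈ H? Yes
(3) Inverses: for all a ∈ H, -a mod 55 ∈ H? Yes

Yes, H is a subgroup of ℤ_55


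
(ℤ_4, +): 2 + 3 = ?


Operation: addition mod 4
2 + 3 = (a + b) mod 4 with a = 2, b = 3

2 + 3 = 1


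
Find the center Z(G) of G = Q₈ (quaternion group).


Z(G) = {g ∈ G | gx = xg for all x ∈ G}
In Q₈ = {±1, ±i, ±j, ±k}, only ±1 commute with every element

Z(Q₈ (quaternion group)) = {1, -1}


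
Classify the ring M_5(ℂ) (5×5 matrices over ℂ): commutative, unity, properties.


Matrix multiplication is non-commutative for n ≥ 2; the identity matrix I is the unity; singular matrices give zero divisors, so not an integral domain
Commutative: No
Integral domain: No
Has unity: Yes

M_5(ℂ) (5×5 matrices over ℂ): Commutative=No, Unity=Yes


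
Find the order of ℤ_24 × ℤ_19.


|A × B| = |A| · |B|
|ℤ_24 × ℤ_19| = 24 × 19 = 456

|ℤ_24 × ℤ_19| = 456


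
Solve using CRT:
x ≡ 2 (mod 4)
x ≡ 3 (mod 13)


m₁ = 4, m₂ = 13, gcd = 1, so CRT applies. M = m₁·m₂ = 52
Let M₁ = M/m₁ = 13, M₂ = M/m₂ = 4
Find y₁ ≡ M₁⁻¹ (mod m₁): 13⁻¹ ≡ 1 (mod 4)
Find y₂ ≡ M₂⁻¹ (mod m₂): 4⁻¹ ≡ 10 (mod 13)
x = a₁·M₁·y₁ + a₂·M₂·y₂ = 2·13·1 + 3·4·10 = 146
Reduce mod 52: x ≡ 42
Check: 42 mod 4 = 2 ✓, 42 mod 13 = 3 ✓

x ≡ 42 (mod 52)


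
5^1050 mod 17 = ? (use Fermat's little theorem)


Fermat's little theorem: if p is prime and gcd(a,p)=1, then a^(p-1) ≡ 1 (mod p)
p = 17 is prime, gcd(5,17) = 1
Reduce exponent: 1050 mod 16 = 10
So 5^1050 ≡ 5^10 (mod 17)
5^10 mod 17 = 9

5^1050 ≡ 9 (mod 17)


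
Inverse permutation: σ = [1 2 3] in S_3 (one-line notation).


To find σ⁻¹, swap domain and range:
σ(1) = 1 → σ⁻¹(1) = 1
σ(2) = 2 → σ⁻¹(2) = 2
σ(3) = 3 → σ⁻¹(3) = 3

σ⁻¹ = [1 2 3]


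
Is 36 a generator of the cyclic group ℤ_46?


g generates ℤ_n iff gcd(g, n) = 1
gcd(36, 46) = 2
Since gcd = 2 ≠ 1, ⟨36⟩ has order 23 < 46, so 36 is not a generator.

No, 36 does not generate ℤ_46


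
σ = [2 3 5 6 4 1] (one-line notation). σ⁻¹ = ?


To find σ⁻¹, swap domain and range:
σ(1) = 2 → σ⁻¹(2) = 1
σ(2) = 3 → σ⁻¹(3) = 2
σ(3) = 5 → σ⁻¹(5) = 3
σ(4) = 6 → σ⁻¹(6) = 4
σ(5) = 4 → σ⁻¹(4) = 5
σ(6) = 1 → σ⁻¹(1) = 6

σ⁻¹ = [6 1 2 5 3 4]


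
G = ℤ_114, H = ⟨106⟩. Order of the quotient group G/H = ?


|⟨106⟩| = n / gcd(106, 114) = 114 / 2 = 57
H is normal (ℤ_114 is abelian).
|G/H| = |G| / |H| = 114 / 57 = 2

|G/H| = 2


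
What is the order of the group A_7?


|A_n| = n!/2 (even permutations)
|A_7| = 7!/2 = 5040/2 = 2520

|A_7| = 2520


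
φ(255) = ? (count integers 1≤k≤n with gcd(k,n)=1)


Factor n: 255 = 3 × 5 × 17
φ(n) = n · ∏(1 - 1/p) over distinct primes p | n
φ(255) = 255 · (1 - 1/3) · (1 - 1/5) · (1 - 1/17) = 128

φ(255) = 128


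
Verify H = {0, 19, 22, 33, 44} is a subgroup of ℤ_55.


Subgroup test for H = {0, 19, 22, 33, 44} in (ℤ_55, +):
(1) 0 ∈ H? Yes
(2) Closure: for all a,b ∈ H, (a+b) mod 55 ∈ H? No  [counterexample: 19 + 19 = 38 ∉ H]
(3) Inverses: for all a ∈ H, -a mod 55 ∈ H? No

No, H is not a subgroup of ℤ_55


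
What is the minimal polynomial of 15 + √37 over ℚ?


Let α = 15 + √37. Then α - 15 = √37, so (α - 15)² = 37, giving α² - 30α + 188 = 0. Degree 2 and α ∉ ℚ, so this is the minimal polynomial.

Minimal polynomial: x² - 30x + 188


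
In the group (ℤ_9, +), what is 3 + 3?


Operation: addition mod 9
3 + 3 = (a + b) mod 9 with a = 3, b = 3

3 + 3 = 6


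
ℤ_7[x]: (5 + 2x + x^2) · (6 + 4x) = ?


Expand and collect like terms; reduce coefficients mod 7:
x^0: 5·6 = 30 ≡ 2 (mod 7)
x^1: 5·4 + 2·6 = 32 ≡ 4 (mod 7)
x^2: 2·4 + 1·6 = 14 ≡ 0 (mod 7)
x^3: 1·4 = 4 ≡ 4 (mod 7)
Result: 2 + 4x + 4x^3

f · g = 2 + 4x + 4x^3


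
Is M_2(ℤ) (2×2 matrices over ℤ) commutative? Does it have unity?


Matrix multiplication is non-commutative for n ≥ 2; the identity matrix I is the unity; singular matrices give zero divisors, so not an integral domain
Commutative: No
Integral domain: No
Has unity: Yes

M_2(ℤ) (2×2 matrices over ℤ): Commutative=No, Unity=Yes


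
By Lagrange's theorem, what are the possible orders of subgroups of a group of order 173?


Lagrange's theorem: |H| divides |G|
|G| = 173
Divisors of 173: 1, 173

Possible subgroup orders: {1, 173}


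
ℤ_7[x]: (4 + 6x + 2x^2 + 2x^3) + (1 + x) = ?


Add coefficients mod 7:
x^0: 4 + 1 = 5 (mod 7)
x^1: 6 + 1 = 0 (mod 7)
x^2: 2 + 0 = 2 (mod 7)
x^3: 2 + 0 = 2 (mod 7)
Result: 5 + 2x^2 + 2x^3

f + g = 5 + 2x^2 + 2x^3


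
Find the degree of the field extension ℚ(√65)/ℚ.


√65 has minimal polynomial x² - 65 (irreducible over ℚ since 65 is squarefree)

[ℚ(√65)/ℚ] = 2


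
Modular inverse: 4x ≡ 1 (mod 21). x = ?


Use the extended Euclidean algorithm to write 1 = 4·s + 21·t; then s mod 21 is the inverse.
Euclidean algorithm:
  4 = 0·21 + 4
  21 = 5·4 + 1
  4 = 4·1 + 0
gcd(4,21) = 1
Back-substitution gives: 4·(-5) + 21·(1) = 1
So 4⁻¹ ≡ -5 ≡ 16 (mod 21)
Check: 4 × 16 = 64 ≡ 1 (mod 21) ✓

4⁻¹ ≡ 16 (mod 21)


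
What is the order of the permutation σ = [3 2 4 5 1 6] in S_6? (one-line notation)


Cycle decomposition: (1 3 4 5)
Cycle lengths: 4
Order = lcm(4) = 4

ord(σ) = 4


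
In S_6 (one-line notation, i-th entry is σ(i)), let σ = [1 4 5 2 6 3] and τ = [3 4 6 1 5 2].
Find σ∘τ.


σ∘τ: apply τ first, then σ
1 →τ 3 →σ 5
2 →τ 4 →σ 2
3 →τ 6 →σ 3
4 →τ 1 →σ 1
5 →τ 5 →σ 6
6 →τ 2 →σ 4

σ∘τ = [5 2 3 1 6 4]


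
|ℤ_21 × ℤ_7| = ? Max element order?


|ℤ_21 × ℤ_7| = 21 × 7 = 147
Max element order = lcm(21,7) = 21
Cyclic? No (gcd=7)

|ℤ_21×ℤ_7| = 147, max element order = 21


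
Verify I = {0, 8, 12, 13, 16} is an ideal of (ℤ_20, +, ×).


Check ideal conditions for I = {0, 8, 12, 13, 16} in ℤ_20:
(1) I is an additive subgroup? No
(2) For r ∈ ℤ_20 and a ∈ I: r·a ∈ I? No  [counterexample: r=2, a=12, r·a mod 20 = 4 ∉ I]

No, I is not an ideal of ℤ_20


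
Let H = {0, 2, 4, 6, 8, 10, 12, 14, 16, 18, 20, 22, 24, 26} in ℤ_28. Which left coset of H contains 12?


12 + H = {12 + h (mod 28) : h ∈ H}
12+0=12, 12+2=14, 12+4=16, 12+6=18, 12+8=20, 12+10=22, 12+12=24, 12+14=26, 12+16=0, 12+18=2, 12+20=4, 12+22=6, 12+24=8, 12+26=10
12 + H = {0, 2, 4, 6, 8, 10, 12, 14, 16, 18, 20, 22, 24, 26} = 0 + H

12 + H = {0, 2, 4, 6, 8, 10, 12, 14, 16, 18, 20, 22, 24, 26}


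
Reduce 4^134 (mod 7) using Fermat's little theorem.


Fermat's little theorem: if p is prime and gcd(a,p)=1, then a^(p-1) ≡ 1 (mod p)
p = 7 is prime, gcd(4,7) = 1
Reduce exponent: 134 mod 6 = 2
So 4^134 ≡ 4^2 (mod 7)
4^2 mod 7 = 2

4^134 ≡ 2 (mod 7)


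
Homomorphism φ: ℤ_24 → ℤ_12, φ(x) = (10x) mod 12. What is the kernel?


Kernel = preimage of identity
ker(φ) = {x ∈ ℤ_24 : 10x ≡ 0 (mod 12)}. Since 12 | 24, φ is well-defined. The kernel is the cyclic subgroup ⟨6⟩ of ℤ_24 (order 4), i.e. {0, 6, 12, 18}

ker(φ) = {0, 6, 12, 18}


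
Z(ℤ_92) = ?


Z(G) = {g ∈ G | gx = xg for all x ∈ G}
ℤ_92 is abelian, so Z(G) = G

Z(ℤ_92) = ℤ_92


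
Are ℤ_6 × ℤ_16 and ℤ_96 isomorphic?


Comparing ℤ_6 × ℤ_16 and ℤ_96:
gcd(6,16) = 2 ≠ 1. Max element order in ℤ_6×ℤ_16 is lcm(6,16) = 48 < 96, so it has no element of order 96

No, ℤ_6 × ℤ_16 ≇ ℤ_96


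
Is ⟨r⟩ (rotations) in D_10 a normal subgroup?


H = ⟨r⟩ (rotations) in D_10
The rotation subgroup ⟨r⟩ has index 2 in D_10, so it is normal

Yes, normal subgroup


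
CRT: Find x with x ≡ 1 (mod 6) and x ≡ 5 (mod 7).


m₁ = 6, m₂ = 7, gcd = 1, so CRT applies. M = m₁·m₂ = 42
Let M₁ = M/m₁ = 7, M₂ = M/m₂ = 6
Find y₁ ≡ M₁⁻¹ (mod m₁): 7⁻¹ ≡ 1 (mod 6)
Find y₂ ≡ M₂⁻¹ (mod m₂): 6⁻¹ ≡ 6 (mod 7)
x = a₁·M₁·y₁ + a₂·M₂·y₂ = 1·7·1 + 5·6·6 = 187
Reduce mod 42: x ≡ 19
Check: 19 mod 6 = 1 ✓, 19 mod 7 = 5 ✓

x ≡ 19 (mod 42)


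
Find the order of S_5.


|S_n| = n! (number of permutations of n symbols)
|S_5| = 5! = 120

|S_5| = 120


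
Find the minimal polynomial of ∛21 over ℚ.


∛21 satisfies x³ - 21 = 0, irreducible over ℚ (no rational root; 21 is not a perfect cube)

Minimal polynomial: x³ - 21


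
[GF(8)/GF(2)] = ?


GF(8) = GF(2^3), so the extension degree is 3

[GF(8)/GF(2)] = 3


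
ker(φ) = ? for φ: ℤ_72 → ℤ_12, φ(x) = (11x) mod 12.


Kernel = preimage of identity
ker(φ) = {x ∈ ℤ_72 : 11x ≡ 0 (mod 12)}. Since 12 | 72, φ is well-defined. The kernel is the cyclic subgroup ⟨12⟩ of ℤ_72 (order 6), i.e. {0, 12, 24, 36, 48, 60}

ker(φ) = {0, 12, 24, 36, 48, 60}


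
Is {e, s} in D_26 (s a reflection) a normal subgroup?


H = {e, s} in D_26 (s a reflection)
r·s·r⁻¹ = sr⁻² ≠ s for n ≥ 3, so {e, s} is not closed under conjugation

No, not a normal subgroup


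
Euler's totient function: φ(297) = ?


Factor n: 297 = 3^3 × 11
φ(n) = n · ∏(1 - 1/p) over distinct primes p | n
φ(297) = 297 · (1 - 1/3) · (1 - 1/11) = 180

φ(297) = 180


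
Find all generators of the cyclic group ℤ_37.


g generates ℤ_n iff gcd(g,n) = 1
Prime factors of 37: 37
Generators are g ∈ {1,...,36} not divisible by any of these primes.
Generators: {1, 2, 3, 4, 5, 6, 7, 8, 9, 10, 11, 12, 13, 14, 15, 16, 17, 18, 19, 20, 21, 22, 23, 24, 25, 26, 27, 28, 29, 30, 31, 32, 33, 34, 35, 36}
Number of generators = φ(37) = 36

Generators of ℤ_37 = {1, 2, 3, 4, 5, 6, 7, 8, 9, 10, 11, 12, 13, 14, 15, 16, 17, 18, 19, 20, 21, 22, 23, 24, 25, 26, 27, 28, 29, 30, 31, 32, 33, 34, 35, 36}


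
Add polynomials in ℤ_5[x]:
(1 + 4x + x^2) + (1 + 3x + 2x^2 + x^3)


Add coefficients mod 5:
x^0: 1 + 1 = 2 (mod 5)
x^1: 4 + 3 = 2 (mod 5)
x^2: 1 + 2 = 3 (mod 5)
x^3: 0 + 1 = 1 (mod 5)
Result: 2 + 2x + 3x^2 + x^3

f + g = 2 + 2x + 3x^2 + x^3


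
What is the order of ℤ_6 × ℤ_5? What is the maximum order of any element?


|ℤ_6 × ℤ_5| = 6 × 5 = 30
Max element order = lcm(6,5) = 30
Cyclic? Yes (gcd=1)

|ℤ_6×ℤ_5| = 30, max element order = 30


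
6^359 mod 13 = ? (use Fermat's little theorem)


Fermat's little theorem: if p is prime and gcd(a,p)=1, then a^(p-1) ≡ 1 (mod p)
p = 13 is prime, gcd(6,13) = 1
Reduce exponent: 359 mod 12 = 11
So 6^359 ≡ 6^11 (mod 13)
6^11 mod 13 = 11

6^359 ≡ 11 (mod 13)


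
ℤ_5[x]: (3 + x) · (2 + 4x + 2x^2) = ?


Expand and collect like terms; reduce coefficients mod 5:
x^0: 3·2 = 6 ≡ 1 (mod 5)
x^1: 3·4 + 1·2 = 14 ≡ 4 (mod 5)
x^2: 3·2 + 1·4 = 10 ≡ 0 (mod 5)
x^3: 1·2 = 2 ≡ 2 (mod 5)
Result: 1 + 4x + 2x^3

f · g = 1 + 4x + 2x^3


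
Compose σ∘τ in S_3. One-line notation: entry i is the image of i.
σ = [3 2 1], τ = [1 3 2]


σ∘τ: apply τ first, then σ
1 →τ 1 →σ 3
2 →τ 3 →σ 1
3 →τ 2 →σ 2

σ∘τ = [3 1 2]


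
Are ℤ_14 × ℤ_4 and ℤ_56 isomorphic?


Comparing ℤ_14 × ℤ_4 and ℤ_56:
gcd(14,4) = 2 ≠ 1. Max element order in ℤ_14×ℤ_4 is lcm(14,4) = 28 < 56, so it has no element of order 56

No, ℤ_14 × ℤ_4 ≇ ℤ_56


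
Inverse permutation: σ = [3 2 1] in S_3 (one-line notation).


To find σ⁻¹, swap domain and range:
σ(1) = 3 → σ⁻¹(3) = 1
σ(2) = 2 → σ⁻¹(2) = 2
σ(3) = 1 → σ⁻¹(1) = 3

σ⁻¹ = [3 2 1]


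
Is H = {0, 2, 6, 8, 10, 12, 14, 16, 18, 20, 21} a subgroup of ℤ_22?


Subgroup test for H = {0, 2, 6, 8, 10, 12, 14, 16, 18, 20, 21} in (ℤ_22, +):
(1) 0 ∈ H? Yes
(2) Closure: for all a,b ∈ H, (a+b) mod 22 ∈ H? No  [counterexample: 2 + 2 = 4 ∉ H]
(3) Inverses: for all a ∈ H, -a mod 22 ∈ H? No

No, H is not a subgroup of ℤ_22


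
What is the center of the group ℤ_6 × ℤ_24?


Z(G) = {g ∈ G | gx = xg for all x ∈ G}
Direct product of abelian groups is abelian, so Z(G) = G

Z(ℤ_6 × ℤ_24) = ℤ_6 × ℤ_24


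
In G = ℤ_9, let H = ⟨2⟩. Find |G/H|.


|⟨2⟩| = n / gcd(2, 9) = 9 / 1 = 9
H is normal (ℤ_9 is abelian).
|G/H| = |G| / |H| = 9 / 9 = 1

|G/H| = 1


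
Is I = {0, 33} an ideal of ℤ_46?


Check ideal conditions for I = {0, 33} in ℤ_46:
(1) I is an additive subgroup? No
(2) For r ∈ ℤ_46 and a ∈ I: r·a ∈ I? No  [counterexample: r=2, a=33, r·a mod 46 = 20 ∉ I]

No, I is not an ideal of ℤ_46


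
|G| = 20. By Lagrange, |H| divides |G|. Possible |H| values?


Lagrange's theorem: |H| divides |G|
|G| = 20
Divisors of 20: 1, 2, 4, 5, 10, 20

Possible subgroup orders: {1, 2, 4, 5, 10, 20}


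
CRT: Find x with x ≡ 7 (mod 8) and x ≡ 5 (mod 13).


m₁ = 8, m₂ = 13, gcd = 1, so CRT applies. M = m₁·m₂ = 104
Let M₁ = M/m₁ = 13, M₂ = M/m₂ = 8
Find y₁ ≡ M₁⁻¹ (mod m₁): 13⁻¹ ≡ 5 (mod 8)
Find y₂ ≡ M₂⁻¹ (mod m₂): 8⁻¹ ≡ 5 (mod 13)
x = a₁·M₁·y₁ + a₂·M₂·y₂ = 7·13·5 + 5·8·5 = 655
Reduce mod 104: x ≡ 31
Check: 31 mod 8 = 7 ✓, 31 mod 13 = 5 ✓

x ≡ 31 (mod 104)


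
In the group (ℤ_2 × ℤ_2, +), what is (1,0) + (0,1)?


Operation: componentwise addition mod (2, 2)
(1,0) + (0,1) = ((a₁+b₁) mod 2, (a₂+b₂) mod 2) with a = (1,0), b = (0,1)

(1,0) + (0,1) = (1,1)


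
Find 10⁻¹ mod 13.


Use the extended Euclidean algorithm to write 1 = 10·s + 13·t; then s mod 13 is the inverse.
Euclidean algorithm:
  10 = 0·13 + 10
  13 = 1·10 + 3
  10 = 3·3 + 1
  3 = 3·1 + 0
gcd(10,13) = 1
Back-substitution gives: 10·(4) + 13·(-3) = 1
So 10⁻¹ ≡ 4 ≡ 4 (mod 13)
Check: 10 × 4 = 40 ≡ 1 (mod 13) ✓

10⁻¹ ≡ 4 (mod 13)


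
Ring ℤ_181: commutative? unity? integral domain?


ℤ_181 is a commutative ring with unity 1; 181 is prime, so ℤ_181 is a field (hence an integral domain)
Commutative: Yes
Integral domain: Yes
Has unity: Yes

ℤ_181: Commutative=Yes, Unity=Yes


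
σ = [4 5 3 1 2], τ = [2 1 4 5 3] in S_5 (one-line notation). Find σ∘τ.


σ∘τ: apply τ first, then σ
1 →τ 2 →σ 5
2 →τ 1 →σ 4
3 →τ 4 →σ 1
4 →τ 5 →σ 2
5 →τ 3 →σ 3

σ∘τ = [5 4 1 2 3]


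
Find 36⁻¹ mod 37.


Use the extended Euclidean algorithm to write 1 = 36·s + 37·t; then s mod 37 is the inverse.
Euclidean algorithm:
  36 = 0·37 + 36
  37 = 1·36 + 1
  36 = 36·1 + 0
gcd(36,37) = 1
Back-substitution gives: 36·(-1) + 37·(1) = 1
So 36⁻¹ ≡ -1 ≡ 36 (mod 37)
Check: 36 × 36 = 1296 ≡ 1 (mod 37) ✓

36⁻¹ ≡ 36 (mod 37)


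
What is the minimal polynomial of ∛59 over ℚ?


∛59 satisfies x³ - 59 = 0, irreducible over ℚ (no rational root; 59 is not a perfect cube)

Minimal polynomial: x³ - 59


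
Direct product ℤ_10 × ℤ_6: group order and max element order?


|ℤ_10 × ℤ_6| = 10 × 6 = 60
Max element order = lcm(10,6) = 30
Cyclic? No (gcd=2)

|ℤ_10×ℤ_6| = 60, max element order = 30


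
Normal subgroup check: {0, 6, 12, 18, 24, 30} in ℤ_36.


H = {0, 6, 12, 18, 24, 30} in ℤ_36
ℤ_36 is abelian; every subgroup of an abelian group is normal

Yes, normal subgroup


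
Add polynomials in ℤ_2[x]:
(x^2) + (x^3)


Add coefficients mod 2:
x^0: 0 + 0 = 0 (mod 2)
x^1: 0 + 0 = 0 (mod 2)
x^2: 1 + 0 = 1 (mod 2)
x^3: 0 + 1 = 1 (mod 2)
Result: x^2 + x^3

f + g = x^2 + x^3


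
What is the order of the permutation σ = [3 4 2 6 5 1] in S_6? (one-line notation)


Cycle decomposition: (1 3 2 4 6)
Cycle lengths: 5
Order = lcm(5) = 5

ord(σ) = 5


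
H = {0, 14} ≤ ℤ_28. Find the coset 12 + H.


12 + H = {12 + h (mod 28) : h ∈ H}
12+0=12, 12+14=26

12 + H = {12, 26}


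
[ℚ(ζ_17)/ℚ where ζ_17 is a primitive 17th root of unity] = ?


[ℚ(ζ_n):ℚ] = deg Φ_n(x) = φ(n). Here φ(17) = 16

[ℚ(ζ_17)/ℚ where ζ_17 is a primitive 17th root of unity] = 16


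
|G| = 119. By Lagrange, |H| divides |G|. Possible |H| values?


Lagrange's theorem: |H| divides |G|
|G| = 119
Divisors of 119: 1, 7, 17, 119

Possible subgroup orders: {1, 7, 17, 119}


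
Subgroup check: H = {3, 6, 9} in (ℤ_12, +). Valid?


Subgroup test for H = {3, 6, 9} in (ℤ_12, +):
(1) 0 ∈ H? No
(2) Closure: for all a,b ∈ H, (a+b) mod 12 ∈ H? No  [counterexample: 3 + 9 = 0 ∉ H]
(3) Inverses: for all a ∈ H, -a mod 12 ∈ H? Yes

No, H is not a subgroup of ℤ_12


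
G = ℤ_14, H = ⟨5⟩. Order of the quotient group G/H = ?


|⟨5⟩| = n / gcd(5, 14) = 14 / 1 = 14
H is normal (ℤ_14 is abelian).
|G/H| = |G| / |H| = 14 / 14 = 1

|G/H| = 1


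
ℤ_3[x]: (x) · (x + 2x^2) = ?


Expand and collect like terms; reduce coefficients mod 3:
x^0: 0·0 = 0 ≡ 0 (mod 3)
x^1: 0·1 + 1·0 = 0 ≡ 0 (mod 3)
x^2: 0·2 + 1·1 = 1 ≡ 1 (mod 3)
x^3: 1·2 = 2 ≡ 2 (mod 3)
Result: x^2 + 2x^3

f · g = x^2 + 2x^3


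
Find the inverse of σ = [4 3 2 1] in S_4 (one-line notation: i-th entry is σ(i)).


To find σ⁻¹, swap domain and range:
σ(1) = 4 → σ⁻¹(4) = 1
σ(2) = 3 → σ⁻¹(3) = 2
σ(3) = 2 → σ⁻¹(2) = 3
σ(4) = 1 → σ⁻¹(1) = 4

σ⁻¹ = [4 3 2 1]


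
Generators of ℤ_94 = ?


g generates ℤ_n iff gcd(g,n) = 1
Prime factors of 94: 2, 47
Generators are g ∈ {1,...,93} not divisible by any of these primes.
Generators: {1, 3, 5, 7, 9, 11, 13, 15, 17, 19, 21, 23, 25, 27, 29, 31, 33, 35, 37, 39, 41, 43, 45, 49, 51, 53, 55, 57, 59, 61, 63, 65, 67, 69, 71, 73, 75, 77, 79, 81, 83, 85, 87, 89, 91, 93}
Number of generators = φ(94) = 46

Generators of ℤ_94 = {1, 3, 5, 7, 9, 11, 13, 15, 17, 19, 21, 23, 25, 27, 29, 31, 33, 35, 37, 39, 41, 43, 45, 49, 51, 53, 55, 57, 59, 61, 63, 65, 67, 69, 71, 73, 75, 77, 79, 81, 83, 85, 87, 89, 91, 93}


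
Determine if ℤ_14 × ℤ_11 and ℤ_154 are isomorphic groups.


Comparing ℤ_14 × ℤ_11 and ℤ_154:
gcd(14,11) = 1, so ℤ_14 × ℤ_11 ≅ ℤ_154 (CRT)

Yes, ℤ_14 × ℤ_11 ≅ ℤ_154


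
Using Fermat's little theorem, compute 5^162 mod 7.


Fermat's little theorem: if p is prime and gcd(a,p)=1, then a^(p-1) ≡ 1 (mod p)
p = 7 is prime, gcd(5,7) = 1
Reduce exponent: 162 mod 6 = 0
So 5^162 ≡ 5^0 (mod 7)
5^0 = 1

5^162 ≡ 1 (mod 7)


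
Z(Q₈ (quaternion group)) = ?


Z(G) = {g ∈ G | gx = xg for all x ∈ G}
In Q₈ = {±1, ±i, ±j, ±k}, only ±1 commute with every element

Z(Q₈ (quaternion group)) = {1, -1}


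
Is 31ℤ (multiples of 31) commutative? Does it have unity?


31ℤ is a commutative ring under +,× but has no multiplicative identity (1 ∉ 31ℤ); it has no zero divisors, but without unity it is not an integral domain
Commutative: Yes
Integral domain: No
Has unity: No

31ℤ (multiples of 31): Commutative=Yes, Unity=No


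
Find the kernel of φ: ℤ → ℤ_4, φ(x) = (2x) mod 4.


Kernel = preimage of identity
ker(φ) = {x ∈ ℤ : 2x ≡ 0 (mod 4)}. gcd(2,4) = 2, so 2x ≡ 0 (mod 4) ⟺ x ≡ 0 (mod 4/2 = 2). Hence ker(φ) = 2ℤ

ker(φ) = 2ℤ


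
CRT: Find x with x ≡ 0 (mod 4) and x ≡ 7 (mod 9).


m₁ = 4, m₂ = 9, gcd = 1, so CRT applies. M = m₁·m₂ = 36
Let M₁ = M/m₁ = 9, M₂ = M/m₂ = 4
Find y₁ ≡ M₁⁻¹ (mod m₁): 9⁻¹ ≡ 1 (mod 4)
Find y₂ ≡ M₂⁻¹ (mod m₂): 4⁻¹ ≡ 7 (mod 9)
x = a₁·M₁·y₁ + a₂·M₂·y₂ = 0·9·1 + 7·4·7 = 196
Reduce mod 36: x ≡ 16
Check: 16 mod 4 = 0 ✓, 16 mod 9 = 7 ✓

x ≡ 16 (mod 36)


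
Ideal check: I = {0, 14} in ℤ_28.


Check ideal conditions for I = {0, 14} in ℤ_28:
(1) I is an additive subgroup? Yes
(2) For r ∈ ℤ_28 and a ∈ I: r·a ∈ I? Yes

Yes, I is an ideal of ℤ_28


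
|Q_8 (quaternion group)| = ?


Q_8 = {±1, ±i, ±j, ±k}
|Q_8| = 8

|Q_8 (quaternion group)| = 8


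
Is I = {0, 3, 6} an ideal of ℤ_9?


Check ideal conditions for I = {0, 3, 6} in ℤ_9:
(1) I is an additive subgroup? Yes
(2) For r ∈ ℤ_9 and a ∈ I: r·a ∈ I? Yes

Yes, I is an ideal of ℤ_9


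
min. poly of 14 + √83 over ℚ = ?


Let α = 14 + √83. Then α - 14 = √83, so (α - 14)² = 83, giving α² - 28α + 113 = 0. Degree 2 and α ∉ ℚ, so this is the minimal polynomial.

Minimal polynomial: x² - 28x + 113


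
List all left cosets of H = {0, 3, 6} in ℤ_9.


H = {0, 3, 6}, |H| = 3
Number of cosets = |G|/|H| = 9/3 = 3
0 + H = {0, 3, 6}
1 + H = {1, 4, 7}
2 + H = {2, 5, 8}

Cosets: 0+H={0,3,6}; 1+H={1,4,7}; 2+H={2,5,8}


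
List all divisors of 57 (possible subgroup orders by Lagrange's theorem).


Lagrange's theorem: |H| divides |G|
|G| = 57
Divisors of 57: 1, 3, 19, 57

Possible subgroup orders: {1, 3, 19, 57}


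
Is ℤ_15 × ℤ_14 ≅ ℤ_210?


Comparing ℤ_15 × ℤ_14 and ℤ_210:
gcd(15,14) = 1, so ℤ_15 × ℤ_14 ≅ ℤ_210 (CRT)

Yes, ℤ_15 × ℤ_14 ≅ ℤ_210


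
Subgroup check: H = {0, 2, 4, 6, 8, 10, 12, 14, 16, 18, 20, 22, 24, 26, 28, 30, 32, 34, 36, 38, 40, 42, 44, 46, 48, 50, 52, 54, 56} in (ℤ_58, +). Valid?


Subgroup test for H = {0, 2, 4, 6, 8, 10, 12, 14, 16, 18, 20, 22, 24, 26, 28, 30, 32, 34, 36, 38, 40, 42, 44, 46, 48, 50, 52, 54, 56} in (ℤ_58, +):
(1) 0 ∈ H? Yes
(2) Closure: for all a,b ∈ H, (a+b) mod 58 ∈ H? Yes
(3) Inverses: for all a ∈ H, -a mod 58 ∈ H? Yes

Yes, H is a subgroup of ℤ_58


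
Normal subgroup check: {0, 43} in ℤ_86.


H = {0, 43} in ℤ_86
ℤ_86 is abelian; every subgroup of an abelian group is normal

Yes, normal subgroup


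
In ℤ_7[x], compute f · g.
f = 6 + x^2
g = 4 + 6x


Expand and collect like terms; reduce coefficients mod 7:
x^0: 6·4 = 24 ≡ 3 (mod 7)
x^1: 6·6 + 0·4 = 36 ≡ 1 (mod 7)
x^2: 0·6 + 1·4 = 4 ≡ 4 (mod 7)
x^3: 1·6 = 6 ≡ 6 (mod 7)
Result: 3 + x + 4x^2 + 6x^3

f · g = 3 + x + 4x^2 + 6x^3


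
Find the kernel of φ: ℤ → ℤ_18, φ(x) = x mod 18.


Kernel = preimage of identity
ker(φ) = {x ∈ ℤ : x ≡ 0 (mod 18)} = 18ℤ = {0, ±18, ±36, ...}

ker(φ) = 18ℤ


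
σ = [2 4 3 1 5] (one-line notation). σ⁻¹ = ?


To find σ⁻¹, swap domain and range:
σ(1) = 2 → σ⁻¹(2) = 1
σ(2) = 4 → σ⁻¹(4) = 2
σ(3) = 3 → σ⁻¹(3) = 3
σ(4) = 1 → σ⁻¹(1) = 4
σ(5) = 5 → σ⁻¹(5) = 5

σ⁻¹ = [4 1 3 2 5]


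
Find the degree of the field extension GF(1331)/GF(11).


GF(1331) = GF(11^3), so the extension degree is 3

[GF(1331)/GF(11)] = 3


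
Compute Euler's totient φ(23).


φ(n) = count of k ∈ {1,...,n} with gcd(k,n)=1
Coprimes to 23: {1, 2, 3, 4, 5, 6, 7, 8, 9, 10, 11, 12, 13, 14, 15, 16, 17, 18, 19, 20, 21, 22}
Count: 22

φ(23) = 22


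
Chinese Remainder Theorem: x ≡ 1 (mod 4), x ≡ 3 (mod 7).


m₁ = 4, m₂ = 7, gcd = 1, so CRT applies. M = m₁·m₂ = 28
Let M₁ = M/m₁ = 7, M₂ = M/m₂ = 4
Find y₁ ≡ M₁⁻¹ (mod m₁): 7⁻¹ ≡ 3 (mod 4)
Find y₂ ≡ M₂⁻¹ (mod m₂): 4⁻¹ ≡ 2 (mod 7)
x = a₁·M₁·y₁ + a₂·M₂·y₂ = 1·7·3 + 3·4·2 = 45
Reduce mod 28: x ≡ 17
Check: 17 mod 4 = 1 ✓, 17 mod 7 = 3 ✓

x ≡ 17 (mod 28)


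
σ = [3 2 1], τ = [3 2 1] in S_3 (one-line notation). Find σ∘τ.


σ∘τ: apply τ first, then σ
1 →τ 3 →σ 1
2 →τ 2 →σ 2
3 →τ 1 →σ 3

σ∘τ = [1 2 3]


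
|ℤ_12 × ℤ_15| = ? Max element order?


|ℤ_12 × ℤ_15| = 12 × 15 = 180
Max element order = lcm(12,15) = 60
Cyclic? No (gcd=3)

|ℤ_12×ℤ_15| = 180, max element order = 60


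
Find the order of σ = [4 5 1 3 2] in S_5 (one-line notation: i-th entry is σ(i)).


Cycle decomposition: (1 4 3) (2 5)
Cycle lengths: 3, 2
Order = lcm(3, 2) = 6

ord(σ) = 6


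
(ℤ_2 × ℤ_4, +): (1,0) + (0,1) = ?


Operation: componentwise addition mod (2, 4)
(1,0) + (0,1) = ((a₁+b₁) mod 2, (a₂+b₂) mod 4) with a = (1,0), b = (0,1)

(1,0) + (0,1) = (1,1)


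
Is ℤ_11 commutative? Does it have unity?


ℤ_11 is a commutative ring with unity 1; 11 is prime, so ℤ_11 is a field (hence an integral domain)
Commutative: Yes
Integral domain: Yes
Has unity: Yes

ℤ_11: Commutative=Yes, Unity=Yes


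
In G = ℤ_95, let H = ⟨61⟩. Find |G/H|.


|⟨61⟩| = n / gcd(61, 95) = 95 / 1 = 95
H is normal (ℤ_95 is abelian).
|G/H| = |G| / |H| = 95 / 95 = 1

|G/H| = 1


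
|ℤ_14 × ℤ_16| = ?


|A × B| = |A| · |B|
|ℤ_14 × ℤ_16| = 14 × 16 = 224

|ℤ_14 × ℤ_16| = 224


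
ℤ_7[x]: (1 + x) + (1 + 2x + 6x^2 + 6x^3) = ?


Add coefficients mod 7:
x^0: 1 + 1 = 2 (mod 7)
x^1: 1 + 2 = 3 (mod 7)
x^2: 0 + 6 = 6 (mod 7)
x^3: 0 + 6 = 6 (mod 7)
Result: 2 + 3x + 6x^2 + 6x^3

f + g = 2 + 3x + 6x^2 + 6x^3


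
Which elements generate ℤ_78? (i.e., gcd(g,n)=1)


g generates ℤ_n iff gcd(g,n) = 1
Prime factors of 78: 2, 3, 13
Generators are g ∈ {1,...,77} not divisible by any of these primes.
Generators: {1, 5, 7, 11, 17, 19, 23, 25, 29, 31, 35, 37, 41, 43, 47, 49, 53, 55, 59, 61, 67, 71, 73, 77}
Number of generators = φ(78) = 24

Generators of ℤ_78 = {1, 5, 7, 11, 17, 19, 23, 25, 29, 31, 35, 37, 41, 43, 47, 49, 53, 55, 59, 61, 67, 71, 73, 77}


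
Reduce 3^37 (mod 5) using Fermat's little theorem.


Fermat's little theorem: if p is prime and gcd(a,p)=1, then a^(p-1) ≡ 1 (mod p)
p = 5 is prime, gcd(3,5) = 1
Reduce exponent: 37 mod 4 = 1
So 3^37 ≡ 3^1 (mod 5)
3^1 mod 5 = 3

3^37 ≡ 3 (mod 5)


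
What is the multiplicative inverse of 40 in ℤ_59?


Use the extended Euclidean algorithm to write 1 = 40·s + 59·t; then s mod 59 is the inverse.
Euclidean algorithm:
  40 = 0·59 + 40
  59 = 1·40 + 19
  40 = 2·19 + 2
  19 = 9·2 + 1
  2 = 2·1 + 0
gcd(40,59) = 1
Back-substitution gives: 40·(-28) + 59·(19) = 1
So 40⁻¹ ≡ -28 ≡ 31 (mod 59)
Check: 40 × 31 = 1240 ≡ 1 (mod 59) ✓

40⁻¹ ≡ 31 (mod 59)


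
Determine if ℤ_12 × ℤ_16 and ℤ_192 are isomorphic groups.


Comparing ℤ_12 × ℤ_16 and ℤ_192:
gcd(12,16) = 4 ≠ 1. Max element order in ℤ_12×ℤ_16 is lcm(12,16) = 48 < 192, so it has no element of order 192

No, ℤ_12 × ℤ_16 ≇ ℤ_192


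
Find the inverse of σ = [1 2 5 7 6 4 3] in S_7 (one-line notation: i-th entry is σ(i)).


To find σ⁻¹, swap domain and range:
σ(1) = 1 → σ⁻¹(1) = 1
σ(2) = 2 → σ⁻¹(2) = 2
σ(3) = 5 → σ⁻¹(5) = 3
σ(4) = 7 → σ⁻¹(7) = 4
σ(5) = 6 → σ⁻¹(6) = 5
σ(6) = 4 → σ⁻¹(4) = 6
σ(7) = 3 → σ⁻¹(3) = 7

σ⁻¹ = [1 2 7 6 3 5 4]


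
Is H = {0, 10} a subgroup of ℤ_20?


Subgroup test for H = {0, 10} in (ℤ_20, +):
(1) 0 ∈ H? Yes
(2) Closure: for all a,b ∈ H, (a+b) mod 20 ∈ H? Yes
(3) Inverses: for all a ∈ H, -a mod 20 ∈ H? Yes

Yes, H is a subgroup of ℤ_20


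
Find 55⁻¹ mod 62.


Use the extended Euclidean algorithm to write 1 = 55·s + 62·t; then s mod 62 is the inverse.
Euclidean algorithm:
  55 = 0·62 + 55
  62 = 1·55 + 7
  55 = 7·7 + 6
  7 = 1·6 + 1
  6 = 6·1 + 0
gcd(55,62) = 1
Back-substitution gives: 55·(-9) + 62·(8) = 1
So 55⁻¹ ≡ -9 ≡ 53 (mod 62)
Check: 55 × 53 = 2915 ≡ 1 (mod 62) ✓

55⁻¹ ≡ 53 (mod 62)


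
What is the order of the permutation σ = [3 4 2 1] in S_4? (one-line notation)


Cycle decomposition: (1 3 2 4)
Cycle lengths: 4
Order = lcm(4) = 4

ord(σ) = 4


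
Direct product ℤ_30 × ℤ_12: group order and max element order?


|ℤ_30 × ℤ_12| = 30 × 12 = 360
Max element order = lcm(30,12) = 60
Cyclic? No (gcd=6)

|ℤ_30×ℤ_12| = 360, max element order = 60


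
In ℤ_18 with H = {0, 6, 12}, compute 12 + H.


12 + H = {12 + h (mod 18) : h ∈ H}
12+0=12, 12+6=0, 12+12=6
12 + H = {0, 6, 12} = 0 + H

12 + H = {0, 6, 12}


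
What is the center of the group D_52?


Z(G) = {g ∈ G | gx = xg for all x ∈ G}
For even n, Z(D_n) = {e, r^(n/2)}: the 180° rotation r^26 commutes with every reflection and rotation

Z(D_52) = {e, r^26}


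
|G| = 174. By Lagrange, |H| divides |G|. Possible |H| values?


Lagrange's theorem: |H| divides |G|
|G| = 174
Divisors of 174: 1, 2, 3, 6, 29, 58, 87, 174

Possible subgroup orders: {1, 2, 3, 6, 29, 58, 87, 174}


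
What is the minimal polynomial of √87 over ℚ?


√87 satisfies x² - 87 = 0, irreducible over ℚ since 87 is squarefree

Minimal polynomial: x² - 87


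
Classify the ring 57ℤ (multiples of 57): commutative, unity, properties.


57ℤ is a commutative ring under +,× but has no multiplicative identity (1 ∉ 57ℤ); it has no zero divisors, but without unity it is not an integral domain
Commutative: Yes
Integral domain: No
Has unity: No

57ℤ (multiples of 57): Commutative=Yes, Unity=No


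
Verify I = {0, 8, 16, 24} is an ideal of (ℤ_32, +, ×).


Check ideal conditions for I = {0, 8, 16, 24} in ℤ_32:
(1) I is an additive subgroup? Yes
(2) For r ∈ ℤ_32 and a ∈ I: r·a ∈ I? Yes

Yes, I is an ideal of ℤ_32


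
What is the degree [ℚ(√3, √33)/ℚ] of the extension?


[ℚ(√3,√33):ℚ] = [ℚ(√3,√33):ℚ(√3)]·[ℚ(√3):ℚ] = 2·2 = 4

[ℚ(√3, √33)/ℚ] = 4


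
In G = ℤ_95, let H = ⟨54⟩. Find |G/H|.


|⟨54⟩| = n / gcd(54, 95) = 95 / 1 = 95
H is normal (ℤ_95 is abelian).
|G/H| = |G| / |H| = 95 / 95 = 1

|G/H| = 1


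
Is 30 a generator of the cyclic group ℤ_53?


g generates ℤ_n iff gcd(g, n) = 1
gcd(30, 53) = 1
Since gcd = 1, 30 is a generator.

Yes, 30 generates ℤ_53


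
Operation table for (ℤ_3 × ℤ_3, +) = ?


Elements: {(0,0), (0,1), (0,2), (1,0), (1,1), (1,2), (2,0), (2,1), (2,2)}
Operation: componentwise addition mod (3, 3)
Entry (a, b) = ((a₁+b₁) mod 3, (a₂+b₂) mod 3)

Cayley table:
      | (0,0) | (0,1) | (0,2) | (1,0) | (1,1) | (1,2) | (2,0) | (2,1) | (2,2)
(0,0) | (0,0) | (0,1) | (0,2) | (1,0) | (1,1) | (1,2) | (2,0) | (2,1) | (2,2)
(0,1) | (0,1) | (0,2) | (0,0) | (1,1) | (1,2) | (1,0) | (2,1) | (2,2) | (2,0)
(0,2) | (0,2) | (0,0) | (0,1) | (1,2) | (1,0) | (1,1) | (2,2) | (2,0) | (2,1)
(1,0) | (1,0) | (1,1) | (1,2) | (2,0) | (2,1) | (2,2) | (0,0) | (0,1) | (0,2)
(1,1) | (1,1) | (1,2) | (1,0) | (2,1) | (2,2) | (2,0) | (0,1) | (0,2) | (0,0)
(1,2) | (1,2) | (1,0) | (1,1) | (2,2) | (2,0) | (2,1) | (0,2) | (0,0) | (0,1)
(2,0) | (2,0) | (2,1) | (2,2) | (0,0) | (0,1) | (0,2) | (1,0) | (1,1) | (1,2)
(2,1) | (2,1) | (2,2) | (2,0) | (0,1) | (0,2) | (0,0) | (1,1) | (1,2) | (1,0)
(2,2) | (2,2) | (2,0) | (2,1) | (0,2) | (0,0) | (0,1) | (1,2) | (1,0) | (1,1)


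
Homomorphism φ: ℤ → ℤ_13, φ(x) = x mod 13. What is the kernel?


Kernel = preimage of identity
ker(φ) = {x ∈ ℤ : x ≡ 0 (mod 13)} = 13ℤ = {0, ±13, ±26, ...}

ker(φ) = 13ℤ


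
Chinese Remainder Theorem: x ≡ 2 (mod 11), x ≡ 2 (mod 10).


m₁ = 11, m₂ = 10, gcd = 1, so CRT applies. M = m₁·m₂ = 110
Let M₁ = M/m₁ = 10, M₂ = M/m₂ = 11
Find y₁ ≡ M₁⁻¹ (mod m₁): 10⁻¹ ≡ 10 (mod 11)
Find y₂ ≡ M₂⁻¹ (mod m₂): 11⁻¹ ≡ 1 (mod 10)
x = a₁·M₁·y₁ + a₂·M₂·y₂ = 2·10·10 + 2·11·1 = 222
Reduce mod 110: x ≡ 2
Check: 2 mod 11 = 2 ✓, 2 mod 10 = 2 ✓

x ≡ 2 (mod 110)


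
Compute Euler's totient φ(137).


Factor n: 137 = 137
φ(n) = n · ∏(1 - 1/p) over distinct primes p | n
φ(137) = 137 · (1 - 1/137) = 136

φ(137) = 136


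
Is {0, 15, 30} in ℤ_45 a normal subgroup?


H = {0, 15, 30} in ℤ_45
ℤ_45 is abelian; every subgroup of an abelian group is normal

Yes, normal subgroup


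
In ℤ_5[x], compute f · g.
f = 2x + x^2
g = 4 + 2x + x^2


Expand and collect like terms; reduce coefficients mod 5:
x^0: 0·4 = 0 ≡ 0 (mod 5)
x^1: 0·2 + 2·4 = 8 ≡ 3 (mod 5)
x^2: 0·1 + 2·2 + 1·4 = 8 ≡ 3 (mod 5)
x^3: 2·1 + 1·2 = 4 ≡ 4 (mod 5)
x^4: 1·1 = 1 ≡ 1 (mod 5)
Result: 3x + 3x^2 + 4x^3 + x^4

f · g = 3x + 3x^2 + 4x^3 + x^4


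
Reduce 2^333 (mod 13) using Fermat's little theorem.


Fermat's little theorem: if p is prime and gcd(a,p)=1, then a^(p-1) ≡ 1 (mod p)
p = 13 is prime, gcd(2,13) = 1
Reduce exponent: 333 mod 12 = 9
So 2^333 ≡ 2^9 (mod 13)
2^9 mod 13 = 5

2^333 ≡ 5 (mod 13)


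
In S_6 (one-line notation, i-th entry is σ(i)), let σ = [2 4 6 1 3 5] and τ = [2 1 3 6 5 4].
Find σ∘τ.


σ∘τ: apply τ first, then σ
1 →τ 2 →σ 4
2 →τ 1 →σ 2
3 →τ 3 →σ 6
4 →τ 6 →σ 5
5 →τ 5 →σ 3
6 →τ 4 →σ 1

σ∘τ = [4 2 6 5 3 1]


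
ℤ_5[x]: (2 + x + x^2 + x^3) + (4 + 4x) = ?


Add coefficients mod 5:
x^0: 2 + 4 = 1 (mod 5)
x^1: 1 + 4 = 0 (mod 5)
x^2: 1 + 0 = 1 (mod 5)
x^3: 1 + 0 = 1 (mod 5)
Result: 1 + x^2 + x^3

f + g = 1 + x^2 + x^3


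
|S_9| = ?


|S_n| = n! (number of permutations of n symbols)
|S_9| = 9! = 362880

|S_9| = 362880


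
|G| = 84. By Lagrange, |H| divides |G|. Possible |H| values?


Lagrange's theorem: |H| divides |G|
|G| = 84
Divisors of 84: 1, 2, 3, 4, 6, 7, 12, 14, 21, 28, 42, 84

Possible subgroup orders: {1, 2, 3, 4, 6, 7, 12, 14, 21, 28, 42, 84}


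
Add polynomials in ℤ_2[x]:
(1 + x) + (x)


Add coefficients mod 2:
x^0: 1 + 0 = 1 (mod 2)
x^1: 1 + 1 = 0 (mod 2)
Result: 1

f + g = 1


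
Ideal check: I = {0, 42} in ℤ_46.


Check ideal conditions for I = {0, 42} in ℤ_46:
(1) I is an additive subgroup? No
(2) For r ∈ ℤ_46 and a ∈ I: r·a ∈ I? No  [counterexample: r=2, a=42, r·a mod 46 = 38 ∉ I]

No, I is not an ideal of ℤ_46


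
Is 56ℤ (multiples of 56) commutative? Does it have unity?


56ℤ is a commutative ring under +,× but has no multiplicative identity (1 ∉ 56ℤ); it has no zero divisors, but without unity it is not an integral domain
Commutative: Yes
Integral domain: No
Has unity: No

56ℤ (multiples of 56): Commutative=Yes, Unity=No


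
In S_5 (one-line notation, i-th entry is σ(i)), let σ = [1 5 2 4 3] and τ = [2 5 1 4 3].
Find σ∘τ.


σ∘τ: apply τ first, then σ
1 →τ 2 →σ 5
2 →τ 5 →σ 3
3 →τ 1 →σ 1
4 →τ 4 →σ 4
5 →τ 3 →σ 2

σ∘τ = [5 3 1 4 2]


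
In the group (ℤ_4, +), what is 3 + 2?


Operation: addition mod 4
3 + 2 = (a + b) mod 4 with a = 3, b = 2

3 + 2 = 1


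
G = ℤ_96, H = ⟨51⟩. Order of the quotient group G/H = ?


|⟨51⟩| = n / gcd(51, 96) = 96 / 3 = 32
H is normal (ℤ_96 is abelian).
|G/H| = |G| / |H| = 96 / 32 = 3

|G/H| = 3


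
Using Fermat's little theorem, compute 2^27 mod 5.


Fermat's little theorem: if p is prime and gcd(a,p)=1, then a^(p-1) ≡ 1 (mod p)
p = 5 is prime, gcd(2,5) = 1
Reduce exponent: 27 mod 4 = 3
So 2^27 ≡ 2^3 (mod 5)
2^3 mod 5 = 3

2^27 ≡ 3 (mod 5)


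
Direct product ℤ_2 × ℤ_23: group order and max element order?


|ℤ_2 × ℤ_23| = 2 × 23 = 46
Max element order = lcm(2,23) = 46
Cyclic? Yes (gcd=1)

|ℤ_2×ℤ_23| = 46, max element order = 46


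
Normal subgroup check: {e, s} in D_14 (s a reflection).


H = {e, s} in D_14 (s a reflection)
r·s·r⁻¹ = sr⁻² ≠ s for n ≥ 3, so {e, s} is not closed under conjugation

No, not a normal subgroup


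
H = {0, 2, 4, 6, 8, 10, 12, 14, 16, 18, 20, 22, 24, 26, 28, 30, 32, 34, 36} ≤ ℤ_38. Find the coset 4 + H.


4 + H = {4 + h (mod 38) : h ∈ H}
4+0=4, 4+2=6, 4+4=8, 4+6=10, 4+8=12, 4+10=14, 4+12=16, 4+14=18, 4+16=20, 4+18=22, 4+20=24, 4+22=26, 4+24=28, 4+26=30, 4+28=32, 4+30=34, 4+32=36, 4+34=0, 4+36=2
4 + H = {0, 2, 4, 6, 8, 10, 12, 14, 16, 18, 20, 22, 24, 26, 28, 30, 32, 34, 36} = 0 + H

4 + H = {0, 2, 4, 6, 8, 10, 12, 14, 16, 18, 20, 22, 24, 26, 28, 30, 32, 34, 36}


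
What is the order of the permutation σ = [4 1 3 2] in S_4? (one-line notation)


Cycle decomposition: (1 4 2)
Cycle lengths: 3
Order = lcm(3) = 3

ord(σ) = 3


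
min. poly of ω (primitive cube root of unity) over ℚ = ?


ω satisfies x² + x + 1 = 0 (the cyclotomic polynomial Φ₃)

Minimal polynomial: x² + x + 1


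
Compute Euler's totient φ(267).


Factor n: 267 = 3 × 89
φ(n) = n · ∏(1 - 1/p) over distinct primes p | n
φ(267) = 267 · (1 - 1/3) · (1 - 1/89) = 176

φ(267) = 176


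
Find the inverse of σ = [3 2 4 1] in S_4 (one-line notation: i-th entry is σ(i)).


To find σ⁻¹, swap domain and range:
σ(1) = 3 → σ⁻¹(3) = 1
σ(2) = 2 → σ⁻¹(2) = 2
σ(3) = 4 → σ⁻¹(4) = 3
σ(4) = 1 → σ⁻¹(1) = 4

σ⁻¹ = [4 2 1 3]


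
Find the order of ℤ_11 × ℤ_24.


|A × B| = |A| · |B|
|ℤ_11 × ℤ_24| = 11 × 24 = 264

|ℤ_11 × ℤ_24| = 264


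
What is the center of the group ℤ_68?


Z(G) = {g ∈ G | gx = xg for all x ∈ G}
ℤ_68 is abelian, so Z(G) = G

Z(ℤ_68) = ℤ_68


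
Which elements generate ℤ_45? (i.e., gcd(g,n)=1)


g generates ℤ_n iff gcd(g,n) = 1
Prime factors of 45: 3, 5
Generators are g ∈ {1,...,44} not divisible by any of these primes.
Generators: {1, 2, 4, 7, 8, 11, 13, 14, 16, 17, 19, 22, 23, 26, 28, 29, 31, 32, 34, 37, 38, 41, 43, 44}
Number of generators = φ(45) = 24

Generators of ℤ_45 = {1, 2, 4, 7, 8, 11, 13, 14, 16, 17, 19, 22, 23, 26, 28, 29, 31, 32, 34, 37, 38, 41, 43, 44}


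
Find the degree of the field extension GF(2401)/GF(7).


GF(2401) = GF(7^4), so the extension degree is 4

[GF(2401)/GF(7)] = 4


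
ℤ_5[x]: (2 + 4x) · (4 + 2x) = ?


Expand and collect like terms; reduce coefficients mod 5:
x^0: 2·4 = 8 ≡ 3 (mod 5)
x^1: 2·2 + 4·4 = 20 ≡ 0 (mod 5)
x^2: 4·2 = 8 ≡ 3 (mod 5)
Result: 3 + 3x^2

f · g = 3 + 3x^2


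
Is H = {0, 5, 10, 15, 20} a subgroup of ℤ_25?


Subgroup test for H = {0, 5, 10, 15, 20} in (ℤ_25, +):
(1) 0 ∈ H? Yes
(2) Closure: for all a,b ∈ H, (a+b) mod 25 ∈ H? Yes
(3) Inverses: for all a ∈ H, -a mod 25 ∈ H? Yes

Yes, H is a subgroup of ℤ_25


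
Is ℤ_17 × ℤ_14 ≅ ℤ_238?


Comparing ℤ_17 × ℤ_14 and ℤ_238:
gcd(17,14) = 1, so ℤ_17 × ℤ_14 ≅ ℤ_238 (CRT)

Yes, ℤ_17 × ℤ_14 ≅ ℤ_238


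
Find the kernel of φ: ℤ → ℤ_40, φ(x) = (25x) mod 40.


Kernel = preimage of identity
ker(φ) = {x ∈ ℤ : 25x ≡ 0 (mod 40)}. gcd(25,40) = 5, so 25x ≡ 0 (mod 40) ⟺ x ≡ 0 (mod 40/5 = 8). Hence ker(φ) = 8ℤ

ker(φ) = 8ℤ


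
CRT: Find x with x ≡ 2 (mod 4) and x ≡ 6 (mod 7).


m₁ = 4, m₂ = 7, gcd = 1, so CRT applies. M = m₁·m₂ = 28
Let M₁ = M/m₁ = 7, M₂ = M/m₂ = 4
Find y₁ ≡ M₁⁻¹ (mod m₁): 7⁻¹ ≡ 3 (mod 4)
Find y₂ ≡ M₂⁻¹ (mod m₂): 4⁻¹ ≡ 2 (mod 7)
x = a₁·M₁·y₁ + a₂·M₂·y₂ = 2·7·3 + 6·4·2 = 90
Reduce mod 28: x ≡ 6
Check: 6 mod 4 = 2 ✓, 6 mod 7 = 6 ✓

x ≡ 6 (mod 28)


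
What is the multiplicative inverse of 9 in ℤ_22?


Use the extended Euclidean algorithm to write 1 = 9·s + 22·t; then s mod 22 is the inverse.
Euclidean algorithm:
  9 = 0·22 + 9
  22 = 2·9 + 4
  9 = 2·4 + 1
  4 = 4·1 + 0
gcd(9,22) = 1
Back-substitution gives: 9·(5) + 22·(-2) = 1
So 9⁻¹ ≡ 5 ≡ 5 (mod 22)
Check: 9 × 5 = 45 ≡ 1 (mod 22) ✓

9⁻¹ ≡ 5 (mod 22)
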